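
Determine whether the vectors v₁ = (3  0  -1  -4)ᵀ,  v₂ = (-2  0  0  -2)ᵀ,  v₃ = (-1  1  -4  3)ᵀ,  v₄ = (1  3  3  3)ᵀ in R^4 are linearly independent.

linearly independent

The matrix [v₁|v₂|v₃|v₄] has determinant -230.
A nonzero determinant means the columns are linearly independent.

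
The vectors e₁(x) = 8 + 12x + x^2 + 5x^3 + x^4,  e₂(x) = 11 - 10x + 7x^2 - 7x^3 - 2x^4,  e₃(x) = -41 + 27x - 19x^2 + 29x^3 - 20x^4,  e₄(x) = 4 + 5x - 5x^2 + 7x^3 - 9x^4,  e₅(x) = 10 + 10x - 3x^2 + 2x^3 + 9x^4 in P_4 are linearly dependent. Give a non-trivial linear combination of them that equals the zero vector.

e₁ - 3e₂ - e₃ + e₄ - 2e₅ = 0

Take coordinates with respect to {1, x, …, x^4}.
Write the vectors as columns of a matrix and find a nonzero vector in its null space.
The free variable yields coefficients (1, -3, -1, 1, -2) (any nonzero multiple also works).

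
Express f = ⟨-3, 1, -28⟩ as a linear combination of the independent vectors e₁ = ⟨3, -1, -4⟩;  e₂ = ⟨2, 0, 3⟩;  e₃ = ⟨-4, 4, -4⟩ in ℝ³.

Set up the augmented matrix [e₁ | e₂ | e₃ | f] and row-reduce.
Row-reducing the augmented matrix gives the unique coefficients (c₁, c₂, c₃) = (3, -4, 1).

f = 3e₁ - 4e₂ + e₃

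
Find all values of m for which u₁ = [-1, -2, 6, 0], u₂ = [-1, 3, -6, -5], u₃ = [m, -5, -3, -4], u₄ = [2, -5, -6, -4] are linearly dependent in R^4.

m = 7/6

Place the vectors as rows of a 4×4 matrix; dependence ⇔ determinant zero.
Expanding, det = 234*m - 273.
This vanishes exactly when m = 7/6.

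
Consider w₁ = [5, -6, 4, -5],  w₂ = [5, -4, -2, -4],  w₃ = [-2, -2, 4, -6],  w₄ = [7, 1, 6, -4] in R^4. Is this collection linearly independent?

linearly independent

The matrix [w₁|w₂|w₃|w₄] has determinant 1788.
A nonzero determinant means the columns are linearly independent.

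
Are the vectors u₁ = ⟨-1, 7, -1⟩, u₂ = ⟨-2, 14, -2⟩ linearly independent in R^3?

linearly dependent

Row-reduce the matrix whose columns are u₁, u₂.
The reduction yields 1 nonzero row, so the rank is 1.
Since rank 1 < 2, the set is linearly dependent.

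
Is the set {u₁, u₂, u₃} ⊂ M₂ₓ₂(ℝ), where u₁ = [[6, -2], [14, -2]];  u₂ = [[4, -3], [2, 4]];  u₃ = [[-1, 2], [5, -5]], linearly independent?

Take coordinates with respect to the standard basis {E₁₁, E₁₂, E₂₁, E₂₂}.
Place the vectors as rows of a 3×4 matrix and reduce to echelon form.
The reduction yields 2 nonzero rows, so the rank is 2.
Since rank 2 < 3, the set is linearly dependent.

linearly dependent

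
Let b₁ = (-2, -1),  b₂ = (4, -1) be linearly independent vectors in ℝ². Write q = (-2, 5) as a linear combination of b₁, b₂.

Since b₁, b₂ are independent, the coefficients expressing q are uniquely determined by a linear system.
The system has the unique solution (α₁, α₂) = (-3, -2).

q = -3b₁ - 2b₂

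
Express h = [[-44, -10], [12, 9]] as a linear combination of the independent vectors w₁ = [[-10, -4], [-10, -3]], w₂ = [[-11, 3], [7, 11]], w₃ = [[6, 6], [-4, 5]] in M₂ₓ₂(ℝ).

h = w₁ + 2w₂ - 2w₃

Take coordinate vectors relative to {E₁₁, E₁₂, E₂₁, E₂₂}.
Since w₁, w₂, w₃ are independent, the coefficients expressing h are uniquely determined by a linear system.
Back-substitution yields (a₁, a₂, a₃) = (1, 2, -2).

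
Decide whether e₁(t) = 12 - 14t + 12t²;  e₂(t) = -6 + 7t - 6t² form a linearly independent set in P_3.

Take coordinates with respect to the standard basis {1, t, …, t³}.
Row-reduce the matrix whose columns are e₁, e₂.
The reduction yields 1 nonzero row, so the rank is 1.
Since rank 1 < 2, the set is linearly dependent.

linearly dependent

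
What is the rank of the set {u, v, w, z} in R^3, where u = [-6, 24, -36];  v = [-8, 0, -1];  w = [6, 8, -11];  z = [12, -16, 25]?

2

Row-reduce the 4×3 matrix with these as rows.
The echelon form has 2 nonzero rows, so the rank is 2.
(With 4 elements in a 3-dimensional space the rank is at most 3.)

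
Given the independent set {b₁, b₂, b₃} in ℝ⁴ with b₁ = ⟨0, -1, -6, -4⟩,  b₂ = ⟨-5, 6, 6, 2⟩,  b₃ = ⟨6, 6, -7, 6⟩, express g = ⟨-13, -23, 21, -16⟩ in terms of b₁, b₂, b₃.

g = -b₁ - b₂ - 3b₃

Since b₁, b₂, b₃ are independent, the coefficients expressing g are uniquely determined by a linear system.
Row-reducing the augmented matrix gives the unique coefficients (α₁, α₂, α₃) = (-1, -1, -3).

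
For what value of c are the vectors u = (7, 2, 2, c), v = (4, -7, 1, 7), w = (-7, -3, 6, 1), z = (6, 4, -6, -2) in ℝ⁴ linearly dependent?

The vectors are dependent exactly when the determinant of the matrix with rows u, v, w, z vanishes.
Expanding, det = -8*c - 46.
Setting this to zero gives c = -23/4.

c = -23/4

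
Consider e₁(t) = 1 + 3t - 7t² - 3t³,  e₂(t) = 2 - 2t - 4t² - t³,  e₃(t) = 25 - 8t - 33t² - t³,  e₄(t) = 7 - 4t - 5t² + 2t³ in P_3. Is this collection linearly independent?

linearly dependent

Write each element as a coordinate vector in ℝ⁴ using {1, t, …, t³}.
Place the vectors as rows of a 4×4 matrix and reduce to echelon form.
The reduction yields 3 nonzero rows, so the rank is 3.
Since rank 3 < 4, the set is linearly dependent.
Indeed 2e₁ + e₂ - e₃ + 3e₄ = 0.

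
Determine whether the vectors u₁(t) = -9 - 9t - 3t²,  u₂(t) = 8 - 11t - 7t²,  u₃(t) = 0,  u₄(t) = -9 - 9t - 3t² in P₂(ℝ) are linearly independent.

Write each element as a coordinate vector in ℝ³ using {1, t, t²}.
There are 4 vectors in a 3-dimensional space, so they cannot be linearly independent.

linearly dependent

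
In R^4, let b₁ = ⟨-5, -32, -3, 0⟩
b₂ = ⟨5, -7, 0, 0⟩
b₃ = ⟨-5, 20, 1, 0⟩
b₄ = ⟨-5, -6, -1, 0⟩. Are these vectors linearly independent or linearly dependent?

Place the vectors as rows of a 4×4 matrix and reduce to echelon form.
The reduction yields 2 nonzero rows, so the rank is 2.
Since rank 2 < 4, the set is linearly dependent.

linearly dependent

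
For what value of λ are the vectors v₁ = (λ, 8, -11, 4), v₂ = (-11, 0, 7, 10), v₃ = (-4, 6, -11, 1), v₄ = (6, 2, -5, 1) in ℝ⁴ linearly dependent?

The vectors are dependent exactly when the determinant of the matrix with rows v₁, v₂, v₃, v₄ vanishes.
Expanding, det = -108*λ - 1764.
Setting this to zero gives λ = -49/3.

λ = -49/3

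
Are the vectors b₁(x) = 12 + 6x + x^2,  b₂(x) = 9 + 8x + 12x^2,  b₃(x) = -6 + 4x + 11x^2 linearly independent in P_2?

Take coordinates with respect to the standard basis {1, x, x^2}.
Row-reduce the matrix whose columns are b₁, b₂, b₃.
The reduction yields 3 nonzero rows, so the rank is 3.
Since rank = 3 (the number of vectors), the set is linearly independent.

linearly independent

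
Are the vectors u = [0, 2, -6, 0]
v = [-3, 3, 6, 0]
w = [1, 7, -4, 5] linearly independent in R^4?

Place the vectors as rows of a 3×4 matrix and reduce to echelon form.
The reduction yields 3 nonzero rows, so the rank is 3.
Since rank = 3 (the number of vectors), the set is linearly independent.

linearly independent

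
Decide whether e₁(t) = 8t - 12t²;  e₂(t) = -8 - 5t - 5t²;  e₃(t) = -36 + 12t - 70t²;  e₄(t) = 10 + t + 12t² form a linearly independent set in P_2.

Take coordinates with respect to the standard basis {1, t, t²}.
There are 4 vectors in a 3-dimensional space, so they cannot be linearly independent.

linearly dependent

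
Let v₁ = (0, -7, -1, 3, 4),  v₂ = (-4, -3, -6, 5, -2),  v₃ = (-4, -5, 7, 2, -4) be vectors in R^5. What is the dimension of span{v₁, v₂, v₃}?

dim = 3

Row-reduce the 3×5 matrix with these as rows.
The echelon form has 3 nonzero rows, so the rank is 3.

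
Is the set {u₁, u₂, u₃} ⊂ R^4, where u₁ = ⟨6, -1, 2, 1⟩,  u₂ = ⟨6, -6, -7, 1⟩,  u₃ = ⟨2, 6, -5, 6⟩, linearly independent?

Row-reduce the matrix whose columns are u₁, u₂, u₃.
The reduction yields 3 nonzero rows, so the rank is 3.
Since rank = 3 (the number of vectors), the set is linearly independent.

linearly independent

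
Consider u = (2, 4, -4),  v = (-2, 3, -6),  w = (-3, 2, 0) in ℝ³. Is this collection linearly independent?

The matrix [u|v|w] has determinant 76.
A nonzero determinant means the columns are linearly independent.

linearly independent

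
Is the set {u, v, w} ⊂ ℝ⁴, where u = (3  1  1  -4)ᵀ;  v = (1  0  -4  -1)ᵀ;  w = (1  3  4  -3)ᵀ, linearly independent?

linearly independent

Place the vectors as rows of a 3×4 matrix and reduce to echelon form.
The reduction yields 3 nonzero rows, so the rank is 3.
Since rank = 3 (the number of vectors), the set is linearly independent.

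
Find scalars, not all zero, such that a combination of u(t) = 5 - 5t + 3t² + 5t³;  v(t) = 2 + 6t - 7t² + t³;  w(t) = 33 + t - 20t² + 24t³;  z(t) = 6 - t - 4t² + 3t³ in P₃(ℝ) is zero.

3u + 3v - w + 2z = 0

Take coordinates with respect to {1, t, …, t³}.
Set up α₁u + … + α₄z = 0 and solve the homogeneous system.
The free variable yields coefficients (3, 3, -1, 2) (any nonzero multiple also works).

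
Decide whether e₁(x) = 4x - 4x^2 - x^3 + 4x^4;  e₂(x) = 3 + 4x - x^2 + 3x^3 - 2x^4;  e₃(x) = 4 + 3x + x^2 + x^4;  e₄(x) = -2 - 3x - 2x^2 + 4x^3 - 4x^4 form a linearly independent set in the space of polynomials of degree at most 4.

linearly independent

Take coordinates with respect to the standard basis {1, x, …, x^4}.
Row-reduce the matrix whose columns are e₁, e₂, e₃, e₄.
The reduction yields 4 nonzero rows, so the rank is 4.
Since rank = 4 (the number of vectors), the set is linearly independent.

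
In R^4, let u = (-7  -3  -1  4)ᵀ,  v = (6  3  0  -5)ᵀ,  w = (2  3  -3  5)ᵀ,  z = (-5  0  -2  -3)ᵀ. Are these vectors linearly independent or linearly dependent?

Place the vectors as rows of a 4×4 matrix and reduce to echelon form.
The reduction yields 4 nonzero rows, so the rank is 4.
Since rank = 4 (the number of vectors), the set is linearly independent.

linearly independent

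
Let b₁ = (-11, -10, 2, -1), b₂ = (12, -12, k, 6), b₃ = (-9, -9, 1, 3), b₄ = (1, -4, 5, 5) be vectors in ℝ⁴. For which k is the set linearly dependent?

k = 31

The vectors are dependent exactly when the determinant of the matrix with rows b₁, b₂, b₃, b₄ vanishes.
Cofactor expansion gives det = 162*k - 5022.
Setting this to zero gives k = 31.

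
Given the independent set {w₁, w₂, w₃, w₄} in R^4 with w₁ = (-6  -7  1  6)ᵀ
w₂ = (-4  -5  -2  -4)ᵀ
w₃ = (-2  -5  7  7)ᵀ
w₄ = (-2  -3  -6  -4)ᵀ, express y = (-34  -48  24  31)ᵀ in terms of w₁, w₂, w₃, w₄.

Write y = a₁w₁ + … + a₄w₄ and equate components.
Back-substitution yields (a₁, …, a₄) = (3, 3, 3, -1).

y = 3w₁ + 3w₂ + 3w₃ - w₄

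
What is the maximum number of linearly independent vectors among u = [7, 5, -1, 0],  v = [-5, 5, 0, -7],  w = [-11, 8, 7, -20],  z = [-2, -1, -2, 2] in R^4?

Apply Gaussian elimination to the matrix whose rows are u, v, w, z.
Exactly 3 pivots survive; hence the rank is 3.

3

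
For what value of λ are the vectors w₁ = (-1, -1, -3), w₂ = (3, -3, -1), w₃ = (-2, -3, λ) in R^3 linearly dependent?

λ = -23/3

Dependence holds iff the 3×3 matrix [w₁ w₂ w₃] is singular.
Expanding, det = 6*λ + 46.
This vanishes exactly when λ = -23/3.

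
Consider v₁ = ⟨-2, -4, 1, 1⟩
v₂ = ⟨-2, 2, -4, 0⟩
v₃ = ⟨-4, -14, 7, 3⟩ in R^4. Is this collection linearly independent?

linearly dependent

Place the vectors as rows of a 3×4 matrix and reduce to echelon form.
The reduction yields 2 nonzero rows, so the rank is 2.
Since rank 2 < 3, the set is linearly dependent.
Indeed 3v₁ - v₂ - v₃ = 0.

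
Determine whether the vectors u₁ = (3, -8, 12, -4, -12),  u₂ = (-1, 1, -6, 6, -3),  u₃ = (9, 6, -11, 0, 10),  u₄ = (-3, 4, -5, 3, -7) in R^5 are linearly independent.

Place the vectors as rows of a 4×5 matrix and reduce to echelon form.
The reduction yields 4 nonzero rows, so the rank is 4.
Since rank = 4 (the number of vectors), the set is linearly independent.

linearly independent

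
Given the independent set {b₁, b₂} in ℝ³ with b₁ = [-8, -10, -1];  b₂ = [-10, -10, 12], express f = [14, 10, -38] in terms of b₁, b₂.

f = 2b₁ - 3b₂

Solve the system with b₁, b₂ as columns and f as the right-hand side.
Row-reducing the augmented matrix gives the unique coefficients (c₁, c₂) = (2, -3).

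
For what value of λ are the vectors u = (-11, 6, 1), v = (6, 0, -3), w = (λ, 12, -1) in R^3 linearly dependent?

The vectors are dependent exactly when the determinant of the matrix with rows u, v, w vanishes.
The determinant works out to -18*λ - 288.
Solving -18*λ - 288 = 0 yields λ = -16.

λ = -16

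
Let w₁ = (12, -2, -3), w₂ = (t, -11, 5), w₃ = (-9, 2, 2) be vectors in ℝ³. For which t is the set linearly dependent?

t = 3/2

The set is linearly dependent precisely when det[w₁; w₂; w₃] = 0.
The determinant works out to 3 - 2*t.
This vanishes exactly when t = 3/2.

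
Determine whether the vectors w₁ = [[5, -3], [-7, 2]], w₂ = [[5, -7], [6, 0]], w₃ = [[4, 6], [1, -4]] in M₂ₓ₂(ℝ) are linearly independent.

linearly independent

Write each element as a coordinate vector in ℝ⁴ using {E₁₁, E₁₂, E₂₁, E₂₂}.
Row-reduce the matrix whose columns are w₁, w₂, w₃.
The reduction yields 3 nonzero rows, so the rank is 3.
Since rank = 3 (the number of vectors), the set is linearly independent.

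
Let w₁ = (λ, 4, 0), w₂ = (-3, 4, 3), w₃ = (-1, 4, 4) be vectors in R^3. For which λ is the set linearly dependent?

λ = -9

The vectors are dependent exactly when the determinant of the matrix with rows w₁, w₂, w₃ vanishes.
The determinant works out to 4*λ + 36.
Solving 4*λ + 36 = 0 yields λ = -9.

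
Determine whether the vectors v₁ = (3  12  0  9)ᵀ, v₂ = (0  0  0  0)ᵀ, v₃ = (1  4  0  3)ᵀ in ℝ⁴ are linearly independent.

linearly dependent

One of the vectors is the zero vector, so the set is linearly dependent.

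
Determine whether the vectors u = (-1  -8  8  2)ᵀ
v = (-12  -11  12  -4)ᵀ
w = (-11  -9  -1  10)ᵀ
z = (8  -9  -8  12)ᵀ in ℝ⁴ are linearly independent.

Form the 4×4 matrix with these as columns; its determinant is -15568.
A nonzero determinant means the columns are linearly independent.

linearly independent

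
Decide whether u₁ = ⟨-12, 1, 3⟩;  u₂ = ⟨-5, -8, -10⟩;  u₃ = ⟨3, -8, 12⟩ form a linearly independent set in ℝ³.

Form the 3×3 matrix with these as columns; its determinant is 2334.
A nonzero determinant means the columns are linearly independent.

linearly independent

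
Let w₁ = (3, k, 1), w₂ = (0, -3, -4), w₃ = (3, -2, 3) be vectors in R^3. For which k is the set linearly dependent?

The set is linearly dependent precisely when det[w₁; w₂; w₃] = 0.
Expanding, det = -12*k - 42.
Solving -12*k - 42 = 0 yields k = -7/2.

k = -7/2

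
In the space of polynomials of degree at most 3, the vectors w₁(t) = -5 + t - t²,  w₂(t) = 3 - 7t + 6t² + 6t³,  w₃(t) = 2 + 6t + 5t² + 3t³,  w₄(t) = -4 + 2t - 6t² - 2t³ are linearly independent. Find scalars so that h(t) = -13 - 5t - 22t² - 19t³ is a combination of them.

Work in coordinates with respect to the standard basis {1, t, …, t³}.
Solve the system with w₁, w₂, w₃, w₄ as columns and h as the right-hand side.
Back-substitution yields (a₁, …, a₄) = (1, -2, -3, -1).

h = w₁ - 2w₂ - 3w₃ - w₄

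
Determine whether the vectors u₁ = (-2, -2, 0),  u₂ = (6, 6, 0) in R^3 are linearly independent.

linearly dependent

Place the vectors as rows of a 2×3 matrix and reduce to echelon form.
The reduction yields 1 nonzero row, so the rank is 1.
Since rank 1 < 2, the set is linearly dependent.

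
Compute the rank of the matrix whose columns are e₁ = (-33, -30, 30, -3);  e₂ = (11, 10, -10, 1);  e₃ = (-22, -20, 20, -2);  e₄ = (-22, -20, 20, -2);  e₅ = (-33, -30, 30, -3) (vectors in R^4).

Apply Gaussian elimination to the matrix whose rows are e₁, e₂, e₃, e₄, e₅.
Reduction leaves 1 leading entry, giving rank 1.
(With 5 elements in a 4-dimensional space the rank is at most 4.)

rank 1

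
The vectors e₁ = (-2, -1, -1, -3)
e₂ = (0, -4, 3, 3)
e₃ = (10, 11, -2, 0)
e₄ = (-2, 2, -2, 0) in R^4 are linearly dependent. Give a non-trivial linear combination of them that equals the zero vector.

3e₁ + 3e₂ + e₃ + 2e₄ = 0

Write the vectors as columns of a matrix and find a nonzero vector in its null space.
A generator of the null space is (3, 3, 1, 2).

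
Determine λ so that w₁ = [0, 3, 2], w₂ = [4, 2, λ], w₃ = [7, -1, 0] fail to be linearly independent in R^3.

λ = 12/7

Place the vectors as rows of a 3×3 matrix; dependence ⇔ determinant zero.
Expanding, det = 21*λ - 36.
Solving 21*λ - 36 = 0 yields λ = 12/7.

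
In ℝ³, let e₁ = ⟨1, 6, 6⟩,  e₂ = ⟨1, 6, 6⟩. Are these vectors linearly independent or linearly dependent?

Row-reduce the matrix whose columns are e₁, e₂.
The reduction yields 1 nonzero row, so the rank is 1.
Since rank 1 < 2, the set is linearly dependent.
Indeed e₁ - e₂ = 0.

linearly dependent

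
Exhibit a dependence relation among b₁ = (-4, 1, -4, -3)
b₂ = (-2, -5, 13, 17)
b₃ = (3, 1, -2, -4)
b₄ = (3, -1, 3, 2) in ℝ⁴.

b₁ + b₂ + 3b₃ - b₄ = 0

Row-reduce the matrix with b₁, b₂, b₃, b₄ as columns; the null space gives the coefficients.
The free variable yields coefficients (1, 1, 3, -1) (any nonzero multiple also works).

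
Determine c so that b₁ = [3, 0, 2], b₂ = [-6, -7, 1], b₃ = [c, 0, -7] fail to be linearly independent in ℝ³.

Place the vectors as rows of a 3×3 matrix; dependence ⇔ determinant zero.
Cofactor expansion gives det = 14*c + 147.
This vanishes exactly when c = -21/2.

c = -21/2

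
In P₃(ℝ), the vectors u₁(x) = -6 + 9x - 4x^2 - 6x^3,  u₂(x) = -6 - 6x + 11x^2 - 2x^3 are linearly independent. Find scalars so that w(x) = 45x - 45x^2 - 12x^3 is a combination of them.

Work in coordinates with respect to the standard basis {1, x, …, x^3}.
Write w = a₁u₁ + a₂u₂ and equate components.
The system has the unique solution (a₁, a₂) = (3, -3).

w = 3u₁ - 3u₂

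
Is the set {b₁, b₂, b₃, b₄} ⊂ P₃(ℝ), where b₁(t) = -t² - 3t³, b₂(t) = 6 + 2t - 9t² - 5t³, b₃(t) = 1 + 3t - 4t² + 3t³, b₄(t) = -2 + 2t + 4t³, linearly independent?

linearly dependent

Take coordinates with respect to the standard basis {1, t, …, t³}.
Place the vectors as rows of a 4×4 matrix and reduce to echelon form.
The reduction yields 3 nonzero rows, so the rank is 3.
Since rank 3 < 4, the set is linearly dependent.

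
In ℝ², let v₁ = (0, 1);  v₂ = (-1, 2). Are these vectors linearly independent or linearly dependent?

Form the 2×2 matrix with these as columns; its determinant is 1.
A nonzero determinant means the columns are linearly independent.

linearly independent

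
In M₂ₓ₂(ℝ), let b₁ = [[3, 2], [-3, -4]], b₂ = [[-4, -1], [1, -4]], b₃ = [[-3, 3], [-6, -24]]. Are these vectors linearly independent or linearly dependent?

linearly dependent

Write each element as a coordinate vector in ℝ⁴ using {E₁₁, E₁₂, E₂₁, E₂₂}.
Row-reduce the matrix whose columns are b₁, b₂, b₃.
The reduction yields 2 nonzero rows, so the rank is 2.
Since rank 2 < 3, the set is linearly dependent.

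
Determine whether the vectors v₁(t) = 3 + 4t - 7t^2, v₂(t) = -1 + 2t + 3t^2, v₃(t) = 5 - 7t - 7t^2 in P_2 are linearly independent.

linearly independent

Write each element as a coordinate vector in ℝ³ using {1, t, t^2}.
Row-reduce the matrix whose columns are v₁, v₂, v₃.
The reduction yields 3 nonzero rows, so the rank is 3.
Since rank = 3 (the number of vectors), the set is linearly independent.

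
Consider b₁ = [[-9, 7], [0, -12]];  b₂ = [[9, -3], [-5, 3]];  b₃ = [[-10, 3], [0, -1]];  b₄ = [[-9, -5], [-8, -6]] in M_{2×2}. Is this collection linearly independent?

linearly independent

Take coordinates with respect to the standard basis {E₁₁, E₁₂, E₂₁, E₂₂}.
Form the 4×4 matrix with these as columns; its determinant is -5826.
A nonzero determinant means the columns are linearly independent.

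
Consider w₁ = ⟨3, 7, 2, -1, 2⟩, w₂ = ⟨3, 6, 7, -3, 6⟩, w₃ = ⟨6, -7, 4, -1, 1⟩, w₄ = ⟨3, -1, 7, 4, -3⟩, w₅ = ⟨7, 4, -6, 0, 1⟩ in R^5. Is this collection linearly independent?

linearly independent

Row-reduce the matrix whose columns are w₁, w₂, w₃, w₄, w₅.
The reduction yields 5 nonzero rows, so the rank is 5.
Since rank = 5 (the number of vectors), the set is linearly independent.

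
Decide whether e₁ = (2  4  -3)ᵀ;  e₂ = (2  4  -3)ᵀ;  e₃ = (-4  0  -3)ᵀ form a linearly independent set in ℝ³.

Two of the vectors are equal, giving an immediate dependence.

linearly dependent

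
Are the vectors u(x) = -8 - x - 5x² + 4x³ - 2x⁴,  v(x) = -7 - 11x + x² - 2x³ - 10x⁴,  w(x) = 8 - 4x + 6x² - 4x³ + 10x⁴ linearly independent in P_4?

Take coordinates with respect to the standard basis {1, x, …, x⁴}.
Row-reduce the matrix whose columns are u, v, w.
The reduction yields 3 nonzero rows, so the rank is 3.
Since rank = 3 (the number of vectors), the set is linearly independent.

linearly independent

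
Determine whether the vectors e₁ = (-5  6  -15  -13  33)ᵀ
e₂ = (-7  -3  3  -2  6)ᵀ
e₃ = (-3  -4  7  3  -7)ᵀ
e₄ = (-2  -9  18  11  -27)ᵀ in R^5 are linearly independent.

linearly dependent

Place the vectors as rows of a 4×5 matrix and reduce to echelon form.
The reduction yields 2 nonzero rows, so the rank is 2.
Since rank 2 < 4, the set is linearly dependent.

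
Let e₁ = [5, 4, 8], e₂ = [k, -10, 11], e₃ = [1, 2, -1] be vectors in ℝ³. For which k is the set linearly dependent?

Place the vectors as rows of a 3×3 matrix; dependence ⇔ determinant zero.
Expanding, det = 20*k + 64.
This vanishes exactly when k = -16/5.

k = -16/5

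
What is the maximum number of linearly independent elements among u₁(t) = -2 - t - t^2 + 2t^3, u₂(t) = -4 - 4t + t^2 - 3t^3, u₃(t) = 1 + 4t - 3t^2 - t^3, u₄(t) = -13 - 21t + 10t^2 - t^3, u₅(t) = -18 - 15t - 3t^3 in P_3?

3

Pass to coordinate vectors with respect to the basis {1, t, …, t^3}.
Put the 4×5 matrix [u₁|u₂|u₃|u₄|u₅] into echelon form.
Exactly 3 pivots survive; hence the rank is 3.
(With 5 elements in a 4-dimensional space the rank is at most 4.)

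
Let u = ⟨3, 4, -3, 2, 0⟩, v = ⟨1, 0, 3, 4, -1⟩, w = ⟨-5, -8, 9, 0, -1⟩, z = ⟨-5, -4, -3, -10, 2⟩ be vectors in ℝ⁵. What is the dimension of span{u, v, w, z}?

2

Form the matrix with u, v, w, z as columns and reduce.
The echelon form has 2 nonzero rows, so the rank is 2.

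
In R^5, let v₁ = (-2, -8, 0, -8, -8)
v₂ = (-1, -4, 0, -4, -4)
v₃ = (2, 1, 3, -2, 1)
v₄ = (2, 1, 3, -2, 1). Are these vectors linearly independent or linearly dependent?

linearly dependent

Two of the vectors are equal, giving an immediate dependence.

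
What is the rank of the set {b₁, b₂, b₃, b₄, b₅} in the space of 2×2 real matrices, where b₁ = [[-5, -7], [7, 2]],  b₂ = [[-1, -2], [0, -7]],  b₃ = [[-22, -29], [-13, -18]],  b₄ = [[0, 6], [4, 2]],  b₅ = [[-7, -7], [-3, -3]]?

rank 4

Pass to coordinate vectors with respect to the basis {E₁₁, E₁₂, E₂₁, E₂₂}.
Apply Gaussian elimination to the matrix whose rows are b₁, b₂, b₃, b₄, b₅.
Exactly 4 pivots survive; hence the rank is 4.
(With 5 elements in a 4-dimensional space the rank is at most 4.)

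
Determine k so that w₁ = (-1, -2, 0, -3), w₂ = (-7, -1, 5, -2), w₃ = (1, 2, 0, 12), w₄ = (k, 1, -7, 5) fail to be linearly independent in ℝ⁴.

Place the vectors as rows of a 4×4 matrix; dependence ⇔ determinant zero.
Expanding, det = 90*k - 864.
This vanishes exactly when k = 48/5.

k = 48/5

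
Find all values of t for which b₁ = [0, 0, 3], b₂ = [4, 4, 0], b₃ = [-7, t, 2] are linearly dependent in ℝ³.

Dependence holds iff the 3×3 matrix [b₁ b₂ b₃] is singular.
The determinant works out to 12*t + 84.
Solving 12*t + 84 = 0 yields t = -7.

t = -7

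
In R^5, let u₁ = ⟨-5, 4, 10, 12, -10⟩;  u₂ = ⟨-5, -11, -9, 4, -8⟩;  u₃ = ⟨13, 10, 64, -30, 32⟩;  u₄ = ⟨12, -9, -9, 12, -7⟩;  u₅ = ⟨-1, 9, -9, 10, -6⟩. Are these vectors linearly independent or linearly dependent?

Form the 5×5 matrix with these as columns; its determinant is 0.
A zero determinant means the columns are linearly dependent.
Indeed u₁ - 3u₂ - u₃ - 3u₅ = 0.

linearly dependent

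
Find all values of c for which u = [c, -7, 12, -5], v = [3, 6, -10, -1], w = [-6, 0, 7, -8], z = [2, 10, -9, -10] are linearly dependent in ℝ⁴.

c = -52

Dependence holds iff the 4×4 matrix [u v w z] is singular.
Expanding, det = 18*c + 936.
Solving 18*c + 936 = 0 yields c = -52.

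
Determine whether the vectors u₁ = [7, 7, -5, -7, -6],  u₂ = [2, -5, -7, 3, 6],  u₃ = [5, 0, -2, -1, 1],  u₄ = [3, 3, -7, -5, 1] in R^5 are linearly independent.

Row-reduce the matrix whose columns are u₁, u₂, u₃, u₄.
The reduction yields 4 nonzero rows, so the rank is 4.
Since rank = 4 (the number of vectors), the set is linearly independent.

linearly independent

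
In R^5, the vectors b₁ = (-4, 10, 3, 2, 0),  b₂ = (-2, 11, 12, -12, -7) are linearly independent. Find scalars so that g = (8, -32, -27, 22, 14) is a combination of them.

g = -b₁ - 2b₂

Set up the augmented matrix [b₁ | b₂ | g] and row-reduce.
Back-substitution yields (a₁, a₂) = (-1, -2).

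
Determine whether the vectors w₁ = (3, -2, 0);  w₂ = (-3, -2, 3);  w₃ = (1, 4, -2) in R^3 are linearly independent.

linearly independent

Place the vectors as rows of a 3×3 matrix and reduce to echelon form.
The reduction yields 3 nonzero rows, so the rank is 3.
Since rank = 3 (the number of vectors), the set is linearly independent.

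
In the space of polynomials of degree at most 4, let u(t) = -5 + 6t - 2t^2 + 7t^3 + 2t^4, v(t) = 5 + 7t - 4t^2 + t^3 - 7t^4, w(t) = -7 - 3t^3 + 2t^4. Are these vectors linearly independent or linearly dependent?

Write each element as a coordinate vector in ℝ⁵ using {1, t, …, t^4}.
Place the vectors as rows of a 3×5 matrix and reduce to echelon form.
The reduction yields 3 nonzero rows, so the rank is 3.
Since rank = 3 (the number of vectors), the set is linearly independent.

linearly independent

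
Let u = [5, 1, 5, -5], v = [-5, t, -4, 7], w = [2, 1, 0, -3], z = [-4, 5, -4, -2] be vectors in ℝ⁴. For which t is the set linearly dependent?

t = -11/4

Place the vectors as rows of a 4×4 matrix; dependence ⇔ determinant zero.
The determinant works out to 60*t + 165.
Solving 60*t + 165 = 0 yields t = -11/4.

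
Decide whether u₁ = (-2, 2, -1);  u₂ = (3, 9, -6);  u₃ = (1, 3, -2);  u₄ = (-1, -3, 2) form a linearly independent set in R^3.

There are 4 vectors in a 3-dimensional space, so they cannot be linearly independent.

linearly dependent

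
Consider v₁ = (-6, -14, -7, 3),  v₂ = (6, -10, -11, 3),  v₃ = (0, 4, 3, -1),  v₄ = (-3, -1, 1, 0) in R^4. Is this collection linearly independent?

linearly dependent

Row-reduce the matrix whose columns are v₁, v₂, v₃, v₄.
The reduction yields 2 nonzero rows, so the rank is 2.
Since rank 2 < 4, the set is linearly dependent.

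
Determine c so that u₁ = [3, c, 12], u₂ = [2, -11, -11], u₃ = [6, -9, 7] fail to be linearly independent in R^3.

c = 3/5

Dependence holds iff the 3×3 matrix [u₁ u₂ u₃] is singular.
The determinant works out to 48 - 80*c.
Setting this to zero gives c = 3/5.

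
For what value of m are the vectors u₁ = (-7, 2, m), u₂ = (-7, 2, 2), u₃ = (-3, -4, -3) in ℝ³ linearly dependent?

m = 2

The vectors are dependent exactly when the determinant of the matrix with rows u₁, u₂, u₃ vanishes.
The determinant works out to 34*m - 68.
Solving 34*m - 68 = 0 yields m = 2.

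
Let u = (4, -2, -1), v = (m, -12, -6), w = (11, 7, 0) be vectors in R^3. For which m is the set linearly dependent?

m = 24

The set is linearly dependent precisely when det[u; v; w] = 0.
Expanding, det = 168 - 7*m.
This vanishes exactly when m = 24.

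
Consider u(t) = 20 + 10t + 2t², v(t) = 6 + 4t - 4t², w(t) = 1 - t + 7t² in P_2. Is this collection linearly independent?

Write each element as a coordinate vector in ℝ³ using {1, t, t²}.
The matrix [u|v|w] has determinant 0.
A zero determinant means the columns are linearly dependent.
Indeed u - 3v - 2w = 0.

linearly dependent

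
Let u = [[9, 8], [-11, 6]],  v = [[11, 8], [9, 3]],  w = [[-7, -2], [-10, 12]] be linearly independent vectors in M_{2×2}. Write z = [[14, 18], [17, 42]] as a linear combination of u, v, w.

Work in coordinates with respect to the standard basis {E₁₁, E₁₂, E₂₁, E₂₂}.
Solve the system with u, v, w as columns and z as the right-hand side.
Row-reducing the augmented matrix gives the unique coefficients (a₁, a₂, a₃) = (-1, 4, 3).

z = -u + 4v + 3w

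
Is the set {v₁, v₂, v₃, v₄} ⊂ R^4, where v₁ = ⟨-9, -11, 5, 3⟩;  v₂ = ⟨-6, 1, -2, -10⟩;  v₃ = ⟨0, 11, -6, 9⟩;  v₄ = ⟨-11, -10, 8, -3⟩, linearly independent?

linearly independent

Form the 4×4 matrix with these as columns; its determinant is 7759.
A nonzero determinant means the columns are linearly independent.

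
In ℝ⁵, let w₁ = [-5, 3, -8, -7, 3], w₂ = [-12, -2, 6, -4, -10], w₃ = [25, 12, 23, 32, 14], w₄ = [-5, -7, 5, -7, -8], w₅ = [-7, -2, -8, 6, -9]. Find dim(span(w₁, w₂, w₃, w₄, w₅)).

Apply Gaussian elimination to the matrix whose rows are w₁, w₂, w₃, w₄, w₅.
The echelon form has 4 nonzero rows, so the rank is 4.

4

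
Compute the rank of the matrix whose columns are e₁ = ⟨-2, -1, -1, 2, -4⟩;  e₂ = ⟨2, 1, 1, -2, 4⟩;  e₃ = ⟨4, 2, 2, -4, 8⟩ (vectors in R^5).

Put the 5×3 matrix [e₁|e₂|e₃] into echelon form.
There is 1 pivot column, so rank = 1.

1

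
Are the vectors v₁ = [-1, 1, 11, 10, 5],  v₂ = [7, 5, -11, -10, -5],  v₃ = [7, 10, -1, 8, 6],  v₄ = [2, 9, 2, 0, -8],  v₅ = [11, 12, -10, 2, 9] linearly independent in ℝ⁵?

linearly independent

Place the vectors as rows of a 5×5 matrix and reduce to echelon form.
The reduction yields 5 nonzero rows, so the rank is 5.
Since rank = 5 (the number of vectors), the set is linearly independent.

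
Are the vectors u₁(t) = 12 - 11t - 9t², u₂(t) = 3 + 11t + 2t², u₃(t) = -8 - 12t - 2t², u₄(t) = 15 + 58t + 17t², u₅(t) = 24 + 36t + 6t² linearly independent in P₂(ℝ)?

linearly dependent

Take coordinates with respect to the standard basis {1, t, t²}.
There are 5 vectors in a 3-dimensional space, so they cannot be linearly independent.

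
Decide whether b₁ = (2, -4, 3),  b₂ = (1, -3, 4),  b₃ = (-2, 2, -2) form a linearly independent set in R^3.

linearly independent

Row-reduce the matrix whose columns are b₁, b₂, b₃.
The reduction yields 3 nonzero rows, so the rank is 3.
Since rank = 3 (the number of vectors), the set is linearly independent.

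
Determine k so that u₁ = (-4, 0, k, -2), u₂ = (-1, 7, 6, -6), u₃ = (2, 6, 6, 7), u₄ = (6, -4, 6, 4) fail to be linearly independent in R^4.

k = -32/5

The vectors are dependent exactly when the determinant of the matrix with rows u₁, u₂, u₃, u₄ vanishes.
Cofactor expansion gives det = 450*k + 2880.
Solving 450*k + 2880 = 0 yields k = -32/5.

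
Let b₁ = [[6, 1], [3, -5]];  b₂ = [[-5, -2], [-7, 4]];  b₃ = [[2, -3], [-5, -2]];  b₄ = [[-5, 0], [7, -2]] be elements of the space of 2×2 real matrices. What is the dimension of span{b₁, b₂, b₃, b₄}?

Represent each element by its coordinate vector in ℝ⁴.
Row-reduce the 4×4 matrix with these as rows.
There are 4 pivot columns, so rank = 4.

4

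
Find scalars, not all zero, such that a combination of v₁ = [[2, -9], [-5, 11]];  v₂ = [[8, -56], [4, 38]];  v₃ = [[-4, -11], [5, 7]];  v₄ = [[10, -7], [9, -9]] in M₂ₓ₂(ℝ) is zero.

3v₁ - v₂ + 2v₃ + v₄ = 0

Write each element as a vector in ℝ⁴ using {E₁₁, E₁₂, E₂₁, E₂₂}.
Set up α₁v₁ + … + α₄v₄ = 0 and solve the homogeneous system.
A generator of the null space is (3, -1, 2, 1).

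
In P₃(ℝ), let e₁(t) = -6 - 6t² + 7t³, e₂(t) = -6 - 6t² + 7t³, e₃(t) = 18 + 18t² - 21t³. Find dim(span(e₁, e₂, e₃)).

Represent each element by its coordinate vector in ℝ⁴.
Form the matrix with e₁, e₂, e₃ as columns and reduce.
Reduction leaves 1 leading entry, giving rank 1.

dim = 1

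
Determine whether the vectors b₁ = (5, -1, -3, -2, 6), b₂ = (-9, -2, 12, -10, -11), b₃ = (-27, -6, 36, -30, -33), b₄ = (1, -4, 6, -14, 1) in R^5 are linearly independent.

Row-reduce the matrix whose columns are b₁, b₂, b₃, b₄.
The reduction yields 2 nonzero rows, so the rank is 2.
Since rank 2 < 4, the set is linearly dependent.
Indeed 3b₂ - b₃ = 0.

linearly dependent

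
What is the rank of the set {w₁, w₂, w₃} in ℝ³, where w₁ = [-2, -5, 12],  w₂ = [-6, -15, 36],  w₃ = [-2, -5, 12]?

rank 1

Apply Gaussian elimination to the matrix whose rows are w₁, w₂, w₃.
Reduction leaves 1 leading entry, giving rank 1.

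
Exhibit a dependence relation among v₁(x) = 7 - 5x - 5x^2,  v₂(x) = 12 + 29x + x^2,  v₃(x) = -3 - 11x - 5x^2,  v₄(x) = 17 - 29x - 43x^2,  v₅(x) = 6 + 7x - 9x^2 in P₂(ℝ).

2v₁ + 2v₂ + 7v₃ - v₄ = 0

Write each element as a vector in ℝ³ using {1, x, x^2}.
Write the vectors as columns of a matrix and find a nonzero vector in its null space.
One solution (up to scaling) is (2, 2, 7, -1, 0).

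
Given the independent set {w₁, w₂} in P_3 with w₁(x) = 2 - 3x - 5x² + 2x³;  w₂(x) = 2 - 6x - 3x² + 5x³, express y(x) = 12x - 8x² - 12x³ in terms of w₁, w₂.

Identify each element with its coordinate vector in ℝ⁴ via {1, x, …, x³}.
Solve the system with w₁, w₂ as columns and y as the right-hand side.
Row-reducing the augmented matrix gives the unique coefficients (a₁, a₂) = (4, -4).

y = 4w₁ - 4w₂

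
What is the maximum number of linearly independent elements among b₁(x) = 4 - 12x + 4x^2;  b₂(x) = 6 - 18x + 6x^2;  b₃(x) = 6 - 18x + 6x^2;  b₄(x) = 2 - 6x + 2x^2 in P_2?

1

Pass to coordinate vectors with respect to the basis {1, x, x^2}.
Form the matrix with b₁, b₂, b₃, b₄ as columns and reduce.
There is 1 pivot column, so rank = 1.
(With 4 elements in a 3-dimensional space the rank is at most 3.)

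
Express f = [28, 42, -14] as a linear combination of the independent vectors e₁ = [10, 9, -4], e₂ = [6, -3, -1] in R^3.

Since e₁, e₂ are independent, the coefficients expressing f are uniquely determined by a linear system.
Back-substitution yields (α₁, α₂) = (4, -2).

f = 4e₁ - 2e₂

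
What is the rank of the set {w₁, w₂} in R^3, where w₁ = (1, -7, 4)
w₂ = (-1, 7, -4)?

rank 1

Row-reduce the 2×3 matrix with these as rows.
Reduction leaves 1 leading entry, giving rank 1.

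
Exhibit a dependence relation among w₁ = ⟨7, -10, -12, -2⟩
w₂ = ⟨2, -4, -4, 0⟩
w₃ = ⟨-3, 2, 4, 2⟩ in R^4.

Row-reduce the matrix with w₁, w₂, w₃ as columns; the null space gives the coefficients.
A generator of the null space is (1, -2, 1).

w₁ - 2w₂ + w₃ = 0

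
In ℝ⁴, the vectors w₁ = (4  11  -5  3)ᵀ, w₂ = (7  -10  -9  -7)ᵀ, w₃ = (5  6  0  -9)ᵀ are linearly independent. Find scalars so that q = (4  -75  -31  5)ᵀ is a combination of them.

Solve the system with w₁, w₂, w₃ as columns and q as the right-hand side.
Back-substitution yields (a₁, a₂, a₃) = (-1, 4, -4).

q = -w₁ + 4w₂ - 4w₃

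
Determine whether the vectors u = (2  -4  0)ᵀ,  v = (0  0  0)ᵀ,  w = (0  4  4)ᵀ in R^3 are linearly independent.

linearly dependent

One of the vectors is the zero vector, so the set is linearly dependent.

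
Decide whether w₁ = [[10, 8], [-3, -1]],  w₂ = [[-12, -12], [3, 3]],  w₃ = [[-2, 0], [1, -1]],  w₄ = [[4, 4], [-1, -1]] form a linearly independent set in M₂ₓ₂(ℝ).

Take coordinates with respect to the standard basis {E₁₁, E₁₂, E₂₁, E₂₂}.
One vector is a scalar multiple of another, so the set is dependent.

linearly dependent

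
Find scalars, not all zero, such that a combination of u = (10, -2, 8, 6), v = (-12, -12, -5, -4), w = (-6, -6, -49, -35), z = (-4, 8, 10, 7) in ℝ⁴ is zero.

3u + v + w + 3z = 0

Solve the homogeneous system with u, v, w, z as columns by row-reducing the coefficient matrix.
One solution (up to scaling) is (3, 1, 1, 3).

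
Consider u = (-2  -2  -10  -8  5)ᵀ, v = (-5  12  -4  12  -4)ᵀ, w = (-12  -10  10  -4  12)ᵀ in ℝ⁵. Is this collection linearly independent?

Place the vectors as rows of a 3×5 matrix and reduce to echelon form.
The reduction yields 3 nonzero rows, so the rank is 3.
Since rank = 3 (the number of vectors), the set is linearly independent.

linearly independent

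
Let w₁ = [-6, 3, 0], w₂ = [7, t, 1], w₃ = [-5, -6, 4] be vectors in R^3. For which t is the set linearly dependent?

t = -45/8

Dependence holds iff the 3×3 matrix [w₁ w₂ w₃] is singular.
Expanding, det = -24*t - 135.
Setting this to zero gives t = -45/8.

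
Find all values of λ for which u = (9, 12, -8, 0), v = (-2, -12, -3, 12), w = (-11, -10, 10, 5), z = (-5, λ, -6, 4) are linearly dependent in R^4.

The set is linearly dependent precisely when det[u; v; w; z] = 0.
The determinant works out to -239*λ - 10516.
Setting this to zero gives λ = -44.

λ = -44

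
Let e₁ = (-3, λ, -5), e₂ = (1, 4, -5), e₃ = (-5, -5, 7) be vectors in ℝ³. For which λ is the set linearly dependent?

Place the vectors as rows of a 3×3 matrix; dependence ⇔ determinant zero.
Expanding, det = 18*λ - 84.
This vanishes exactly when λ = 14/3.

λ = 14/3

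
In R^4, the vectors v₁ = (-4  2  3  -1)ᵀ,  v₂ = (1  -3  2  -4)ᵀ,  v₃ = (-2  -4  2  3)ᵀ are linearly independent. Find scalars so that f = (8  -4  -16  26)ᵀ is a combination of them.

Solve the system with v₁, v₂, v₃ as columns and f as the right-hand side.
Row-reducing the augmented matrix gives the unique coefficients (α₁, α₂, α₃) = (-4, -4, 2).

f = -4v₁ - 4v₂ + 2v₃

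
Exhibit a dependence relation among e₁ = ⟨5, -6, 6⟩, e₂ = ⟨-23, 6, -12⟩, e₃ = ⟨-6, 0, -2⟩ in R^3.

e₁ + e₂ - 3e₃ = 0

Set up α₁e₁ + … + α₃e₃ = 0 and solve the homogeneous system.
One solution (up to scaling) is (1, 1, -3).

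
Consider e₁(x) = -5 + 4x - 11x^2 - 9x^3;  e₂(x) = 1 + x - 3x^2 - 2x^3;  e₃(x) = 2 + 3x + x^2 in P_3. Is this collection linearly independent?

linearly independent

Take coordinates with respect to the standard basis {1, x, …, x^3}.
Row-reduce the matrix whose columns are e₁, e₂, e₃.
The reduction yields 3 nonzero rows, so the rank is 3.
Since rank = 3 (the number of vectors), the set is linearly independent.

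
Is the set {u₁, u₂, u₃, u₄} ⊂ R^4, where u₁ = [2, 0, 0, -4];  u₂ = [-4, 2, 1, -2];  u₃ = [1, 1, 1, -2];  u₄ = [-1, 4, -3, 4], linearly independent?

linearly independent

Form the 4×4 matrix with these as columns; its determinant is 144.
A nonzero determinant means the columns are linearly independent.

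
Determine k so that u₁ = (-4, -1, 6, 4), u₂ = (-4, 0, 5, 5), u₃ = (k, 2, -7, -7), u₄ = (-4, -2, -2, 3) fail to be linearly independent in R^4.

Place the vectors as rows of a 4×4 matrix; dependence ⇔ determinant zero.
Cofactor expansion gives det = 324 - 45*k.
Solving 324 - 45*k = 0 yields k = 36/5.

k = 36/5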